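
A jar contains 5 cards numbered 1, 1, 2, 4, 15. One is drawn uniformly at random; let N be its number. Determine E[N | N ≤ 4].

P(N ≤ 4) = 4/5.
Σ over the event: 1·2/5 + 2·1/5 + 4·1/5 = 8/5.
E[N | N ≤ 4] = (8/5) / (4/5) = 2.

2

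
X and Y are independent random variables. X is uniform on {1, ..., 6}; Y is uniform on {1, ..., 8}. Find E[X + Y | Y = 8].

23/2

P(Y = 8) = 1/8.
Summing (X+Y)·P(x,y) over outcomes with Y = 8 gives 23/16.
E[X + Y | Y = 8] = (23/16) / (1/8) = 23/2.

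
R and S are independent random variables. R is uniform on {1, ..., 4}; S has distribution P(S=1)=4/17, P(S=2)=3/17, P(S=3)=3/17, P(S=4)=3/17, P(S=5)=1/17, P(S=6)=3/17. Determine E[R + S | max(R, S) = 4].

137/22

P(max(R, S) = 4) = 11/34.
Summing (R+S)·P(x,y) over outcomes with max(R, S) = 4 gives 137/68.
E[R + S | max(R, S) = 4] = (137/68) / (11/34) = 137/22.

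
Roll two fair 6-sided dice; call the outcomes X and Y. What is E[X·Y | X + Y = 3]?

Outcomes with X + Y = 3: (1,2), (2,1), each with probability 1/36.
E[X·Y | X + Y = 3] = (2 + 2) / 2 = 2.

2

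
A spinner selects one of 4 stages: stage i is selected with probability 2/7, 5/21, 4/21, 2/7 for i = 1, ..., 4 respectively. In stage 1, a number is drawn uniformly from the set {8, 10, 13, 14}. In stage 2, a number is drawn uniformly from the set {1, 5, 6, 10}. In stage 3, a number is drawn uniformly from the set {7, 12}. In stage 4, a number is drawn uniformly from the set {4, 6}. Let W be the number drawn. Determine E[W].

163/21

E[W | stage 1] = (8+10+13+14)/4 = 45/4.
E[W | stage 2] = (1+5+6+10)/4 = 11/2.
E[W | stage 3] = (7+12)/2 = 19/2.
E[W | stage 4] = (4+6)/2 = 5.
By the law of total expectation,
E[W] = (2/7)·(45/4) + (5/21)·(11/2) + (4/21)·(19/2) + (2/7)·(5) = 163/21.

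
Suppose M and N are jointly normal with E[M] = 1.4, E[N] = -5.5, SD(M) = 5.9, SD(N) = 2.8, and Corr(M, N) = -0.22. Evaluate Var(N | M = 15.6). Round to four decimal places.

Var(N | M=x) = (1 − ρ²)·σ_N².
Var(N | M=15.6) = (2.8)²·(1 − (-0.22)²) = 7.84·0.9516 = 7.4605.

7.4605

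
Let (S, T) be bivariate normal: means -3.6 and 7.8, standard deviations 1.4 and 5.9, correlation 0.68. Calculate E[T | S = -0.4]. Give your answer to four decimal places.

16.9703

The regression of T on S has slope ρ·σ_T/σ_S and passes through (μ_S, μ_T).
E[T | S=-0.4] = 7.8 + (0.68)·(5.9/1.4)·(-0.4 − (-3.6)) = 7.8 + (2.86571)·(3.2) = 16.9703.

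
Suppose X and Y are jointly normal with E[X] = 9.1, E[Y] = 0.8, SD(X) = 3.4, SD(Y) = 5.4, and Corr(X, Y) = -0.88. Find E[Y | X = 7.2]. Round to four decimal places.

E[Y | X=x] = μ_Y + ρ(σ_Y/σ_X)(x − μ_X) for jointly normal variables.
E[Y | X=7.2] = 0.8 + (-0.88)·(5.4/3.4)·(7.2 − (9.1)) = 0.8 + (-1.39765)·(-1.9) = 3.4555.

3.4555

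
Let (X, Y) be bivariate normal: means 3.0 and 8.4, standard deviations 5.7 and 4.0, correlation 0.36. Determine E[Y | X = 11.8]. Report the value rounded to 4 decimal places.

For a bivariate normal, E[Y | X=x] = μ_Y + ρ·(σ_Y/σ_X)·(x − μ_X).
E[Y | X=11.8] = 8.4 + (0.36)·(4.0/5.7)·(11.8 − (3.0)) = 8.4 + (0.252632)·(8.8) = 10.6232.

10.6232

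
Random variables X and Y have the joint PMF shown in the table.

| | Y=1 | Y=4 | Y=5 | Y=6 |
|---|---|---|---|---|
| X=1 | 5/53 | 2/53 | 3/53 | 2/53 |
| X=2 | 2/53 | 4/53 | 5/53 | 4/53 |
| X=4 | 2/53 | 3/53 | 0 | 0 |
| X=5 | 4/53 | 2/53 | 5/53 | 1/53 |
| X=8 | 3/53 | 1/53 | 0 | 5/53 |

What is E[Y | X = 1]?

10/3

P(X = 1) = 12/53.
Summing Y·P(X=x,Y=y) over the conditioning event gives 40/53.
E[Y | X = 1] = (40/53) / (12/53) = 10/3.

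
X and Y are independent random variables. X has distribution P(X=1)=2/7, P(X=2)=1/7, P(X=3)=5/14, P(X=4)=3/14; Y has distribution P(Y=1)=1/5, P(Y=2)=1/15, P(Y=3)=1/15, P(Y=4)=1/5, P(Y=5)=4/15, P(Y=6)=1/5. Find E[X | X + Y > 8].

43/12

P(X + Y > 8) = 6/35.
Summing X·P(x,y) over outcomes with X + Y > 8 gives 43/70.
E[X | X + Y > 8] = (43/70) / (6/35) = 43/12.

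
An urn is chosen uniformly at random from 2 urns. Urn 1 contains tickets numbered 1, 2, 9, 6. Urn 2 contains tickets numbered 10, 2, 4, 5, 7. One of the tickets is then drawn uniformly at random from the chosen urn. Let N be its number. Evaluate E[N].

E[N | urn 1] = (1+2+9+6)/4 = 9/2.
E[N | urn 2] = (10+2+4+5+7)/5 = 28/5.
By the law of total expectation,
E[N] = (1/2)·(9/2) + (1/2)·(28/5) = 101/20.

101/20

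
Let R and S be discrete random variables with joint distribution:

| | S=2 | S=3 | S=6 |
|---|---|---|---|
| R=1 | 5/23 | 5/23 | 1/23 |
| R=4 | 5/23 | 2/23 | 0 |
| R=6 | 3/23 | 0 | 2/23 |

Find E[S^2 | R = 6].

P(R = 6) = 5/23.
Summing S^2·P(R=x,S=y) over the conditioning event gives 84/23.
E[S^2 | R = 6] = (84/23) / (5/23) = 84/5.

84/5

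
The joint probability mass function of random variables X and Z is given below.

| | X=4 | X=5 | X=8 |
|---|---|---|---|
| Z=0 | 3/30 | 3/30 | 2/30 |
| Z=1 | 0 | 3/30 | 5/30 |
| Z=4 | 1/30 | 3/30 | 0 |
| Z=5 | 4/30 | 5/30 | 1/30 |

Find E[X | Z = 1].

P(Z = 1) = 4/15.
Σ X·P over the event = 5·(3/30) + 8·(5/30) = 11/6.
E[X | Z = 1] = (11/6) / (4/15) = 55/8.

55/8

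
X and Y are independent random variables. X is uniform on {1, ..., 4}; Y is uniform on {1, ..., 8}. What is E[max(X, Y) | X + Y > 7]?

P(X + Y > 7) = 7/16.
Summing max(X,Y)·P(x,y) over outcomes with X + Y > 7 gives 23/8.
E[max(X, Y) | X + Y > 7] = (23/8) / (7/16) = 46/7.

46/7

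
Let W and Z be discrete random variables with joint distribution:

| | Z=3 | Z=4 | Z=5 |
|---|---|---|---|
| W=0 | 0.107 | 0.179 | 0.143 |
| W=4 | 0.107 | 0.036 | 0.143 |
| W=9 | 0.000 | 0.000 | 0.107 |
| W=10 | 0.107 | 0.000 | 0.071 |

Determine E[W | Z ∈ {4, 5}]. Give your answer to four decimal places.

P(Z ∈ {4, 5}) = 0.679.
Summing W·P(W=x,Z=y) over the conditioning event gives 2.389.
E[W | Z ∈ {4, 5}] = (2.389) / (0.679) = 3.5184.

3.5184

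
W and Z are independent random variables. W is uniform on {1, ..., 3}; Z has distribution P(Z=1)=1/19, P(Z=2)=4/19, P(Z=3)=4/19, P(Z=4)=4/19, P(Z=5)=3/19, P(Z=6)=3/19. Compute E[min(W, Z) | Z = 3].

P(Z = 3) = 4/19.
Summing min(W,Z)·P(x,y) over outcomes with Z = 3 gives 8/19.
E[min(W, Z) | Z = 3] = (8/19) / (4/19) = 2.

2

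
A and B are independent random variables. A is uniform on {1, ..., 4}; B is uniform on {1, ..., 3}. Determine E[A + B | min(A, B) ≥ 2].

Outcomes with min(A, B) ≥ 2: (2,2), (2,3), (3,2), (3,3), (4,2), (4,3), each with probability 1/12.
E[A + B | min(A, B) ≥ 2] = (4 + 5 + 5 + 6 + 6 + 7) / 6 = 11/2.

11/2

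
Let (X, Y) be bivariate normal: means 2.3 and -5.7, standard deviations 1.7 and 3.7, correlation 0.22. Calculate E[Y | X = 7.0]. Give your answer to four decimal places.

-3.4495

For a bivariate normal, E[Y | X=x] = μ_Y + ρ·(σ_Y/σ_X)·(x − μ_X).
E[Y | X=7.0] = -5.7 + (0.22)·(3.7/1.7)·(7.0 − (2.3)) = -5.7 + (0.47882)·(4.7) = -3.4495.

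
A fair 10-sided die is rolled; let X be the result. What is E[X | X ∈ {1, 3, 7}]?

11/3

P(X ∈ {1, 3, 7}) = 3/10.
Σ over the event: 1·1/10 + 3·1/10 + 7·1/10 = 11/10.
E[X | X ∈ {1, 3, 7}] = (11/10) / (3/10) = 11/3.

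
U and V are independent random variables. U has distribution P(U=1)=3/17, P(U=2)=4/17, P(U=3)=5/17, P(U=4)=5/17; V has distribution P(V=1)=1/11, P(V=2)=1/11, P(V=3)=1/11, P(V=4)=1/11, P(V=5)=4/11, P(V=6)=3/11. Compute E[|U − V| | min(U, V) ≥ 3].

29/18

P(min(U, V) ≥ 3) = 90/187.
Summing |U−V|·P(x,y) over outcomes with min(U, V) ≥ 3 gives 145/187.
E[|U − V| | min(U, V) ≥ 3] = (145/187) / (90/187) = 29/18.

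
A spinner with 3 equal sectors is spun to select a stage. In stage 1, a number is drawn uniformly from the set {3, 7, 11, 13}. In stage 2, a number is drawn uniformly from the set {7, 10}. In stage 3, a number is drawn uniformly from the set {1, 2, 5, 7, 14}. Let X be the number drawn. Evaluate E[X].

38/5

E[X | stage 1] = (3+7+11+13)/4 = 17/2.
E[X | stage 2] = (7+10)/2 = 17/2.
E[X | stage 3] = (1+2+5+7+14)/5 = 29/5.
E[X] = (1/3)·(17/2) + (1/3)·(17/2) + (1/3)·(29/5) = 38/5.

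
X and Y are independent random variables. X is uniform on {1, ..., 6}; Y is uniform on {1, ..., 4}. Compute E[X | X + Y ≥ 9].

17/3

P(X + Y ≥ 9) = 1/8.
Summing X·P(x,y) over outcomes with X + Y ≥ 9 gives 17/24.
E[X | X + Y ≥ 9] = (17/24) / (1/8) = 17/3.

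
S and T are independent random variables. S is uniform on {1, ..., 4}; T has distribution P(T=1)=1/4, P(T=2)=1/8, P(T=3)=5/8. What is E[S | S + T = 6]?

19/6

P(S + T = 6) = 3/16.
Summing S·P(x,y) over outcomes with S + T = 6 gives 19/32.
E[S | S + T = 6] = (19/32) / (3/16) = 19/6.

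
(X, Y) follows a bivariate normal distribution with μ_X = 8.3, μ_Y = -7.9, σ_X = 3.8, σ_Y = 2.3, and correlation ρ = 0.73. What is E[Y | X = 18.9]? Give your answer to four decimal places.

-3.2165

The regression of Y on X has slope ρ·σ_Y/σ_X and passes through (μ_X, μ_Y).
E[Y | X=18.9] = -7.9 + (0.73)·(2.3/3.8)·(18.9 − (8.3)) = -7.9 + (0.44184)·(10.6) = -3.2165.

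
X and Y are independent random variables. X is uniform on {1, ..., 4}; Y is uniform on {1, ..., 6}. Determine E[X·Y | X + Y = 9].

19

Outcomes with X + Y = 9: (3,6), (4,5), each with probability 1/24.
E[X·Y | X + Y = 9] = (18 + 20) / 2 = 19.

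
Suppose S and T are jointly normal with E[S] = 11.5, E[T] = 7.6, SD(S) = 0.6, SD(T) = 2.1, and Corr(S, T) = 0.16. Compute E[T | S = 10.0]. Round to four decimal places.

The regression of T on S has slope ρ·σ_T/σ_S and passes through (μ_S, μ_T).
E[T | S=10.0] = 7.6 + (0.16)·(2.1/0.6)·(10.0 − (11.5)) = 7.6 + (0.56)·(-1.5) = 6.7600.

6.7600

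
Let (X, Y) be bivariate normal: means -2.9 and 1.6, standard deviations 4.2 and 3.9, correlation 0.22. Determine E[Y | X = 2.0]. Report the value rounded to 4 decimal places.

E[Y | X=x] = μ_Y + ρ(σ_Y/σ_X)(x − μ_X) for jointly normal variables.
E[Y | X=2.0] = 1.6 + (0.22)·(3.9/4.2)·(2.0 − (-2.9)) = 1.6 + (0.20429)·(4.9) = 2.6010.

2.6010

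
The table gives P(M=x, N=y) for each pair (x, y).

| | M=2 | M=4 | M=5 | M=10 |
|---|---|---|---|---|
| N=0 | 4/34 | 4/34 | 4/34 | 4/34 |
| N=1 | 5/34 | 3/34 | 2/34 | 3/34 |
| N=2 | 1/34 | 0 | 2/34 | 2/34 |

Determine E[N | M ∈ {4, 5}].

3/5

P(M ∈ {4, 5}) = 15/34.
Σ N·P over the event = 0·(4/34) + 1·(3/34) + 0·(4/34) + 1·(2/34) + 2·(2/34) = 9/34.
E[N | M ∈ {4, 5}] = (9/34) / (15/34) = 3/5.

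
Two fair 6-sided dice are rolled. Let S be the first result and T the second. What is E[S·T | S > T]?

P(S > T) = 5/12.
Summing ST·P(x,y) over outcomes with S > T gives 175/36.
E[S·T | S > T] = (175/36) / (5/12) = 35/3.

35/3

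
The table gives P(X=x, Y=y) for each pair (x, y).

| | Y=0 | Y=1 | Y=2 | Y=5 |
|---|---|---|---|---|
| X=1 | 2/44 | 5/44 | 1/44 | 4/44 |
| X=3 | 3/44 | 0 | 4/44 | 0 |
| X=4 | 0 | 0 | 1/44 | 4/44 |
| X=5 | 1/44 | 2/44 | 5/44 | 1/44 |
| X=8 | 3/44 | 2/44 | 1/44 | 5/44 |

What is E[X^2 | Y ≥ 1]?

838/35

P(Y ≥ 1) = 35/44.
Summing X^2·P(X=x,Y=y) over the conditioning event gives 419/22.
E[X^2 | Y ≥ 1] = (419/22) / (35/44) = 838/35.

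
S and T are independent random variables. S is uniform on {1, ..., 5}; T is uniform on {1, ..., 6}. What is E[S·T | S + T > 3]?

P(S + T > 3) = 9/10.
Summing ST·P(x,y) over outcomes with S + T > 3 gives 31/3.
E[S·T | S + T > 3] = (31/3) / (9/10) = 310/27.

310/27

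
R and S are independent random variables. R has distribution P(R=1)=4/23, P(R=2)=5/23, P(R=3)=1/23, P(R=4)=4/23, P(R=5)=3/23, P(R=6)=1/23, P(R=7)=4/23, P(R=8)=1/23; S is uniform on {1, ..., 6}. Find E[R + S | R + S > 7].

325/33

P(R + S > 7) = 11/23.
Summing (R+S)·P(x,y) over outcomes with R + S > 7 gives 325/69.
E[R + S | R + S > 7] = (325/69) / (11/23) = 325/33.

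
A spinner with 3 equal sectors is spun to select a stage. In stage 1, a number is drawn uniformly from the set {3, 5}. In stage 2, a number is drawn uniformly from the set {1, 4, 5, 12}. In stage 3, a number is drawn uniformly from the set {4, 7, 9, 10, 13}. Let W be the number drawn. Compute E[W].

181/30

E[W | stage 1] = (3+5)/2 = 4.
E[W | stage 2] = (1+4+5+12)/4 = 11/2.
E[W | stage 3] = (4+7+9+10+13)/5 = 43/5.
E[W] = (1/3)·(4) + (1/3)·(11/2) + (1/3)·(43/5) = 181/30.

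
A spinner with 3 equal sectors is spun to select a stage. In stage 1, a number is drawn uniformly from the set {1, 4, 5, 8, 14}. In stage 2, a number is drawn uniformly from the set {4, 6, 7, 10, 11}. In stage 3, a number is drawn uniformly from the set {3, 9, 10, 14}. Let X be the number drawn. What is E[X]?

E[X | stage 1] = (1+4+5+8+14)/5 = 32/5.
E[X | stage 2] = (4+6+7+10+11)/5 = 38/5.
E[X | stage 3] = (3+9+10+14)/4 = 9.
E[X] = (1/3)·(32/5) + (1/3)·(38/5) + (1/3)·(9) = 23/3.

23/3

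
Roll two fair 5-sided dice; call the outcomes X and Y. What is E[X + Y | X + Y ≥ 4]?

P(X + Y ≥ 4) = 22/25.
Summing (X+Y)·P(x,y) over outcomes with X + Y ≥ 4 gives 142/25.
E[X + Y | X + Y ≥ 4] = (142/25) / (22/25) = 71/11.

71/11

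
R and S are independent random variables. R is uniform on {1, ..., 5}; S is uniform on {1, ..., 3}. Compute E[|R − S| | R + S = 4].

4/3

Outcomes with R + S = 4: (1,3), (2,2), (3,1), each with probability 1/15.
E[|R − S| | R + S = 4] = (2 + 0 + 2) / 3 = 4/3.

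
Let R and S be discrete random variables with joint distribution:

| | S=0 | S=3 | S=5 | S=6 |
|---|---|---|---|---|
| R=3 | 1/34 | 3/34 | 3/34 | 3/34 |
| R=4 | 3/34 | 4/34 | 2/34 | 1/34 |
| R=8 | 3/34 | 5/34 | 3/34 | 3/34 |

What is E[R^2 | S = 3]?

137/4

P(S = 3) = 6/17.
Summing R^2·P(R=x,S=y) over the conditioning event gives 411/34.
E[R^2 | S = 3] = (411/34) / (6/17) = 137/4.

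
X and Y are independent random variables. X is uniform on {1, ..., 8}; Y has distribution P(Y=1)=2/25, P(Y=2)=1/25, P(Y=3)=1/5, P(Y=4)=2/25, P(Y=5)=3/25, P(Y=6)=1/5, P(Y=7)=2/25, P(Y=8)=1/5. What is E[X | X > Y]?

P(X > Y) = 37/100.
Summing X·P(x,y) over outcomes with X > Y gives 459/200.
E[X | X > Y] = (459/200) / (37/100) = 459/74.

459/74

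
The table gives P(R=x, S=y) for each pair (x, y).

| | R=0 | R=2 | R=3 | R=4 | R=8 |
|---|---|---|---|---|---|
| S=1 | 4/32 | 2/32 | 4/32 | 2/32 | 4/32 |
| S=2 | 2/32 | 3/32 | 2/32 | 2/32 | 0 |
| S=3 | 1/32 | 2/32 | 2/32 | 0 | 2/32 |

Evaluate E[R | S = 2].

P(S = 2) = 9/32.
Σ R·P over the event = 0·(2/32) + 2·(3/32) + 3·(2/32) + 4·(2/32) = 5/8.
E[R | S = 2] = (5/8) / (9/32) = 20/9.

20/9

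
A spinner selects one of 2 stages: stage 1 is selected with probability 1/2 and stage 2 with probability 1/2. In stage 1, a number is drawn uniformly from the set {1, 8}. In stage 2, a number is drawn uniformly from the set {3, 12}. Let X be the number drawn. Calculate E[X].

E[X | stage 1] = (1+8)/2 = 9/2.
E[X | stage 2] = (3+12)/2 = 15/2.
By the law of total expectation,
E[X] = (1/2)·(9/2) + (1/2)·(15/2) = 6.

6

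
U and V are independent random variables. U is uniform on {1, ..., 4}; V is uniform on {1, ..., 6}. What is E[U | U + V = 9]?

7/2

P(U + V = 9) = 1/12.
Summing U·P(x,y) over outcomes with U + V = 9 gives 7/24.
E[U | U + V = 9] = (7/24) / (1/12) = 7/2.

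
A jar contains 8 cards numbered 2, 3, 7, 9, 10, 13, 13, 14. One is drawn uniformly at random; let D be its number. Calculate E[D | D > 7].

P(D > 7) = 5/8.
Σ over the event: 9·1/8 + 10·1/8 + 13·1/4 + 14·1/8 = 59/8.
E[D | D > 7] = (59/8) / (5/8) = 59/5.

59/5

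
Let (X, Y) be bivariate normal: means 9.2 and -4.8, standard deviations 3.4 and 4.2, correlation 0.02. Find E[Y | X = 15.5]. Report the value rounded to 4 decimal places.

-4.6444

For a bivariate normal, E[Y | X=x] = μ_Y + ρ·(σ_Y/σ_X)·(x − μ_X).
E[Y | X=15.5] = -4.8 + (0.02)·(4.2/3.4)·(15.5 − (9.2)) = -4.8 + (0.024706)·(6.3) = -4.6444.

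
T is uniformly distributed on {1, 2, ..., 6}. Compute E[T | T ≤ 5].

Given T ≤ 5, T is equally likely to be any of {1, 2, 3, 4, 5}.
E[T | T ≤ 5] = (1 + 2 + 3 + 4 + 5) / 5 = 3.

3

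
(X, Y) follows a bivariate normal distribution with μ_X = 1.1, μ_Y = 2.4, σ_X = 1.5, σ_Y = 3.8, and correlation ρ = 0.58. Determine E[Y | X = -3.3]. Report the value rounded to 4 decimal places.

For a bivariate normal, E[Y | X=x] = μ_Y + ρ·(σ_Y/σ_X)·(x − μ_X).
E[Y | X=-3.3] = 2.4 + (0.58)·(3.8/1.5)·(-3.3 − (1.1)) = 2.4 + (1.46933)·(-4.4) = -4.0651.

-4.0651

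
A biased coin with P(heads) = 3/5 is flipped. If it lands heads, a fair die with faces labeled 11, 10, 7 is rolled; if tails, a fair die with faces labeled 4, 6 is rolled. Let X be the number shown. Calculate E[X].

38/5

E[X | heads] = (11+10+7)/3 = 28/3.
E[X | tails] = (4+6)/2 = 5.
E[X] = (3/5)·(28/3) + (2/5)·(5) = 38/5.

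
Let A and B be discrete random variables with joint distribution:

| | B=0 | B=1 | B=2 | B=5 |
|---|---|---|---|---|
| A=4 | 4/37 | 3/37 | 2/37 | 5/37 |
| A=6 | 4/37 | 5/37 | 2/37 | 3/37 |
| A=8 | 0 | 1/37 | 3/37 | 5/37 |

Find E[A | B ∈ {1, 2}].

P(B ∈ {1, 2}) = 16/37.
Σ A·P over the event = 4·(3/37) + 4·(2/37) + 6·(5/37) + 6·(2/37) + 8·(1/37) + 8·(3/37) = 94/37.
E[A | B ∈ {1, 2}] = (94/37) / (16/37) = 47/8.

47/8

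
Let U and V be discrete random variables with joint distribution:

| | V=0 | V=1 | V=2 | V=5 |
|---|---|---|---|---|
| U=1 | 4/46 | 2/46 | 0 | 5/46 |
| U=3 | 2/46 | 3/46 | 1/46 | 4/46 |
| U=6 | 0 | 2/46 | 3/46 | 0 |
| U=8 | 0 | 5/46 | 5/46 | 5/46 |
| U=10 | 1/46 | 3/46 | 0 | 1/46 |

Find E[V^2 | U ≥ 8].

89/10

P(U ≥ 8) = 10/23.
Σ V^2·P over the event = 1·(5/46) + 4·(5/46) + 25·(5/46) + 0·(1/46) + 1·(3/46) + 25·(1/46) = 89/23.
E[V^2 | U ≥ 8] = (89/23) / (10/23) = 89/10.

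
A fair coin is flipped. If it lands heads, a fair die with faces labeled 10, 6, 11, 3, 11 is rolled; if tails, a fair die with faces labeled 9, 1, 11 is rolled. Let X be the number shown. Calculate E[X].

38/5

E[X | heads] = (10+6+11+3+11)/5 = 41/5.
E[X | tails] = (9+1+11)/3 = 7.
By the law of total expectation,
E[X] = (1/2)·(41/5) + (1/2)·(7) = 38/5.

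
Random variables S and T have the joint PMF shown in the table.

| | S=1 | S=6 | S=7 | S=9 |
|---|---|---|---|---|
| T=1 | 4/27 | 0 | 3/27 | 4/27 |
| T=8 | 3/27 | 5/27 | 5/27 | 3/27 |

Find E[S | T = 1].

P(T = 1) = 11/27.
Summing S·P(S=x,T=y) over the conditioning event gives 61/27.
E[S | T = 1] = (61/27) / (11/27) = 61/11.

61/11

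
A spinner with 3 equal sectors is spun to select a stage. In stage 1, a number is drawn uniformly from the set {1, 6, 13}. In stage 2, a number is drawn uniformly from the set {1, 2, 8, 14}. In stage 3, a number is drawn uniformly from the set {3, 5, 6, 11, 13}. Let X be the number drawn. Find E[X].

E[X | stage 1] = (1+6+13)/3 = 20/3.
E[X | stage 2] = (1+2+8+14)/4 = 25/4.
E[X | stage 3] = (3+5+6+11+13)/5 = 38/5.
E[X] = (1/3)·(20/3) + (1/3)·(25/4) + (1/3)·(38/5) = 1231/180.

1231/180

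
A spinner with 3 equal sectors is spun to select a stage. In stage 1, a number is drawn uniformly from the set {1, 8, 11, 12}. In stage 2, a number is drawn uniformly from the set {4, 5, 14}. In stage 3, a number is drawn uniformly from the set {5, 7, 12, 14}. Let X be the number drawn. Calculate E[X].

E[X | stage 1] = (1+8+11+12)/4 = 8.
E[X | stage 2] = (4+5+14)/3 = 23/3.
E[X | stage 3] = (5+7+12+14)/4 = 19/2.
By the law of total expectation,
E[X] = (1/3)·(8) + (1/3)·(23/3) + (1/3)·(19/2) = 151/18.

151/18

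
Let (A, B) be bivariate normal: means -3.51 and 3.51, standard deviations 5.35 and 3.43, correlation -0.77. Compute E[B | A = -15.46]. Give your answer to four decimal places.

9.4093

E[B | A=x] = μ_B + ρ(σ_B/σ_A)(x − μ_A) for jointly normal variables.
E[B | A=-15.46] = 3.51 + (-0.77)·(3.43/5.35)·(-15.46 − (-3.51)) = 3.51 + (-0.493664)·(-11.95) = 9.4093.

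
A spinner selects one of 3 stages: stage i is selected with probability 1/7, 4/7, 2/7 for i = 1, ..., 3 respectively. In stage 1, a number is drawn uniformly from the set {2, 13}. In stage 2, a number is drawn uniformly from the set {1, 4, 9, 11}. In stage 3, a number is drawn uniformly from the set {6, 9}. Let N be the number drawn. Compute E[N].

E[N | stage 1] = (2+13)/2 = 15/2.
E[N | stage 2] = (1+4+9+11)/4 = 25/4.
E[N | stage 3] = (6+9)/2 = 15/2.
E[N] = (1/7)·(15/2) + (4/7)·(25/4) + (2/7)·(15/2) = 95/14.

95/14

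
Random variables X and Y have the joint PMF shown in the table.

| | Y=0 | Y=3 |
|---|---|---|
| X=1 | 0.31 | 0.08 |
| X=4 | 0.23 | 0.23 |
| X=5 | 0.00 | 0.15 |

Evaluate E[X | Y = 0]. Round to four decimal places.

2.2778

P(Y = 0) = 0.54.
Σ X·P over the event = 1·(0.31) + 4·(0.23) = 1.23.
E[X | Y = 0] = (1.23) / (0.54) = 2.2778.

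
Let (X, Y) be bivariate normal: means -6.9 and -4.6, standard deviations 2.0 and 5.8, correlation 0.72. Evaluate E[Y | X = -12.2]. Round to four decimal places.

The regression of Y on X has slope ρ·σ_Y/σ_X and passes through (μ_X, μ_Y).
E[Y | X=-12.2] = -4.6 + (0.72)·(5.8/2.0)·(-12.2 − (-6.9)) = -4.6 + (2.088)·(-5.3) = -15.6664.

-15.6664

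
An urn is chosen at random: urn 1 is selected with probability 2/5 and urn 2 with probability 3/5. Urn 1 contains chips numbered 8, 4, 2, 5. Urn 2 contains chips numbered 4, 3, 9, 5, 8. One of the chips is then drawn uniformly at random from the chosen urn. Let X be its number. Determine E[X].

269/50

E[X | urn 1] = (8+4+2+5)/4 = 19/4.
E[X | urn 2] = (4+3+9+5+8)/5 = 29/5.
E[X] = (2/5)·(19/4) + (3/5)·(29/5) = 269/50.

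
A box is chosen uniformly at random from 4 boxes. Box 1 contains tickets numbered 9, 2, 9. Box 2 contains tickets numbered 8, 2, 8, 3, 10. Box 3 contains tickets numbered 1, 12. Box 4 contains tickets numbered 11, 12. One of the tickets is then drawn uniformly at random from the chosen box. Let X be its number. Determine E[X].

463/60

E[X | box 1] = (9+2+9)/3 = 20/3.
E[X | box 2] = (8+2+8+3+10)/5 = 31/5.
E[X | box 3] = (1+12)/2 = 13/2.
E[X | box 4] = (11+12)/2 = 23/2.
E[X] = (1/4)·(20/3) + (1/4)·(31/5) + (1/4)·(13/2) + (1/4)·(23/2) = 463/60.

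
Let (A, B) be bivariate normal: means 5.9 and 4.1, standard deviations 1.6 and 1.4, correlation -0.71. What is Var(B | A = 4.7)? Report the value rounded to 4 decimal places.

Var(B | A=x) = (1 − ρ²)·σ_B².
Var(B | A=4.7) = (1.4)²·(1 − (-0.71)²) = 1.96·0.4959 = 0.9720.

0.9720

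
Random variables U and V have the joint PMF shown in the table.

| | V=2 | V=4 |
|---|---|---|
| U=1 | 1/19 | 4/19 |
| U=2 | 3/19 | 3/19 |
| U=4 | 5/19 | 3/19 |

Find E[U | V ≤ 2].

P(V ≤ 2) = 9/19.
Σ U·P over the event = 1·(1/19) + 2·(3/19) + 4·(5/19) = 27/19.
E[U | V ≤ 2] = (27/19) / (9/19) = 3.

3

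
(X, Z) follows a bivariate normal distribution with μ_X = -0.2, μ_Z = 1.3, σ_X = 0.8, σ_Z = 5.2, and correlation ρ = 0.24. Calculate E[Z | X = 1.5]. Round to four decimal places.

3.9520

E[Z | X=x] = μ_Z + ρ(σ_Z/σ_X)(x − μ_X) for jointly normal variables.
E[Z | X=1.5] = 1.3 + (0.24)·(5.2/0.8)·(1.5 − (-0.2)) = 1.3 + (1.56)·(1.7) = 3.9520.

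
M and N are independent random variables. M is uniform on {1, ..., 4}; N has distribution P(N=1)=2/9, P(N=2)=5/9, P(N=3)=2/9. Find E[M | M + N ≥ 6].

34/9

P(M + N ≥ 6) = 1/4.
Summing M·P(x,y) over outcomes with M + N ≥ 6 gives 17/18.
E[M | M + N ≥ 6] = (17/18) / (1/4) = 34/9.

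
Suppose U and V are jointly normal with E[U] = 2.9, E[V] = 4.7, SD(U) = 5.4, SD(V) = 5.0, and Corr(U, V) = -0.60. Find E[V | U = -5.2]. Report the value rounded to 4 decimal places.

9.2000

E[V | U=x] = μ_V + ρ(σ_V/σ_U)(x − μ_U) for jointly normal variables.
E[V | U=-5.2] = 4.7 + (-0.60)·(5.0/5.4)·(-5.2 − (2.9)) = 4.7 + (-0.55556)·(-8.1) = 9.2000.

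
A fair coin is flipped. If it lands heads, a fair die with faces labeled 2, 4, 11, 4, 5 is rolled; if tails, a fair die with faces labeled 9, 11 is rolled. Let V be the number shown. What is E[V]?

E[V | heads] = (2+4+11+4+5)/5 = 26/5.
E[V | tails] = (9+11)/2 = 10.
E[V] = (1/2)·(26/5) + (1/2)·(10) = 38/5.

38/5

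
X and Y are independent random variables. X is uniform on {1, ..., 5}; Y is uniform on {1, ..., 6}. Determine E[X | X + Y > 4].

P(X + Y > 4) = 4/5.
Summing X·P(x,y) over outcomes with X + Y > 4 gives 8/3.
E[X | X + Y > 4] = (8/3) / (4/5) = 10/3.

10/3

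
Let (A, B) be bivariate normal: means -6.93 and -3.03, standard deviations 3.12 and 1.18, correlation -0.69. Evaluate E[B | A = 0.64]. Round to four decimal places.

The regression of B on A has slope ρ·σ_B/σ_A and passes through (μ_A, μ_B).
E[B | A=0.64] = -3.03 + (-0.69)·(1.18/3.12)·(0.64 − (-6.93)) = -3.03 + (-0.26096)·(7.57) = -5.0055.

-5.0055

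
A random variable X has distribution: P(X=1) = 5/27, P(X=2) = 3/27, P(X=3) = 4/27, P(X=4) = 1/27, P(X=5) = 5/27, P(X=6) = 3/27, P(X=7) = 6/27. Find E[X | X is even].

4

P(X is even) = 7/27.
Σ over the event: 2·1/9 + 4·1/27 + 6·1/9 = 28/27.
E[X | X is even] = (28/27) / (7/27) = 4.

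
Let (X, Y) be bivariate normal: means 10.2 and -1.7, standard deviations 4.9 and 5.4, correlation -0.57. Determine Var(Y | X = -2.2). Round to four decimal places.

19.6859

For a bivariate normal, Var(Y | X=x) = σ_Y²(1 − ρ²).
Var(Y | X=-2.2) = (5.4)²·(1 − (-0.57)²) = 29.16·0.6751 = 19.6859.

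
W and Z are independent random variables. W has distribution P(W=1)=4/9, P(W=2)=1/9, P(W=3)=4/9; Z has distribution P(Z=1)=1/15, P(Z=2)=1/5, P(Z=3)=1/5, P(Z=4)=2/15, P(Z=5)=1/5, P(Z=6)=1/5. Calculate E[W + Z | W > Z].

79/17

P(W > Z) = 17/135.
Summing (W+Z)·P(x,y) over outcomes with W > Z gives 79/135.
E[W + Z | W > Z] = (79/135) / (17/135) = 79/17.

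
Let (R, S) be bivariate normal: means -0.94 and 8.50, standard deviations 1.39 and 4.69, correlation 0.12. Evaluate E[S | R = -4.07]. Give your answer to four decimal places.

7.2327

E[S | R=x] = μ_S + ρ(σ_S/σ_R)(x − μ_R) for jointly normal variables.
E[S | R=-4.07] = 8.50 + (0.12)·(4.69/1.39)·(-4.07 − (-0.94)) = 8.50 + (0.40489)·(-3.13) = 7.2327.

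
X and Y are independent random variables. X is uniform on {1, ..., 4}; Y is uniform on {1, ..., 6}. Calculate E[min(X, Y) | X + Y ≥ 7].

Outcomes with X + Y ≥ 7: (1,6), (2,5), (2,6), (3,4), (3,5), (3,6), (4,3), (4,4), (4,5), (4,6), each with probability 1/24.
E[min(X, Y) | X + Y ≥ 7] = (1 + 2 + 2 + 3 + 3 + 3 + 3 + 4 + 4 + 4) / 10 = 29/10.

29/10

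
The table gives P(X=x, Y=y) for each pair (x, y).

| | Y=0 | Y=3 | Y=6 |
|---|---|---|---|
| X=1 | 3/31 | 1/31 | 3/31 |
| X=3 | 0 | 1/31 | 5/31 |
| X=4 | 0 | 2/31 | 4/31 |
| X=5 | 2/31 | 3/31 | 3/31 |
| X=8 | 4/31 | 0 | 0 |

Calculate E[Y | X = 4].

5

P(X = 4) = 6/31.
Σ Y·P over the event = 3·(2/31) + 6·(4/31) = 30/31.
E[Y | X = 4] = (30/31) / (6/31) = 5.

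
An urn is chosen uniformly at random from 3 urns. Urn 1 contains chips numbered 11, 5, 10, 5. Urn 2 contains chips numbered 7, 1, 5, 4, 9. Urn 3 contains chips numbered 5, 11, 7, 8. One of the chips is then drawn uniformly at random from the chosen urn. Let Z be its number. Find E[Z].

E[Z | urn 1] = (11+5+10+5)/4 = 31/4.
E[Z | urn 2] = (7+1+5+4+9)/5 = 26/5.
E[Z | urn 3] = (5+11+7+8)/4 = 31/4.
E[Z] = (1/3)·(31/4) + (1/3)·(26/5) + (1/3)·(31/4) = 69/10.

69/10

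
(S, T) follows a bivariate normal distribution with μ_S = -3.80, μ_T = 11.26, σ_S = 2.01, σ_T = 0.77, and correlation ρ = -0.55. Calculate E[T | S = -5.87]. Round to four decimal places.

11.6961

E[T | S=x] = μ_T + ρ(σ_T/σ_S)(x − μ_S) for jointly normal variables.
E[T | S=-5.87] = 11.26 + (-0.55)·(0.77/2.01)·(-5.87 − (-3.80)) = 11.26 + (-0.2107)·(-2.07) = 11.6961.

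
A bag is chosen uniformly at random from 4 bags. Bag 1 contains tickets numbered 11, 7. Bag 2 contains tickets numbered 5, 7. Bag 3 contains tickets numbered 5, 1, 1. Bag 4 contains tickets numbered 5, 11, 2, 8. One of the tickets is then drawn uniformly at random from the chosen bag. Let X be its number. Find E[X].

E[X | bag 1] = (11+7)/2 = 9.
E[X | bag 2] = (5+7)/2 = 6.
E[X | bag 3] = (5+1+1)/3 = 7/3.
E[X | bag 4] = (5+11+2+8)/4 = 13/2.
By the law of total expectation,
E[X] = (1/4)·(9) + (1/4)·(6) + (1/4)·(7/3) + (1/4)·(13/2) = 143/24.

143/24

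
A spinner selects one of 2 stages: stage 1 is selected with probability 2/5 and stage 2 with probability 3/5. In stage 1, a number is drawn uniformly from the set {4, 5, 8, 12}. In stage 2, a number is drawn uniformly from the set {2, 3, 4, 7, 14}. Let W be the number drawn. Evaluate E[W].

E[W | stage 1] = (4+5+8+12)/4 = 29/4.
E[W | stage 2] = (2+3+4+7+14)/5 = 6.
E[W] = (2/5)·(29/4) + (3/5)·(6) = 13/2.

13/2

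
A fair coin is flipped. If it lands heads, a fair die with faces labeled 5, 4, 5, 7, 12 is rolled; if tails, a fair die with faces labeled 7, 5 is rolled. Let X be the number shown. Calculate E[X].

63/10

E[X | heads] = (5+4+5+7+12)/5 = 33/5.
E[X | tails] = (7+5)/2 = 6.
By the law of total expectation,
E[X] = (1/2)·(33/5) + (1/2)·(6) = 63/10.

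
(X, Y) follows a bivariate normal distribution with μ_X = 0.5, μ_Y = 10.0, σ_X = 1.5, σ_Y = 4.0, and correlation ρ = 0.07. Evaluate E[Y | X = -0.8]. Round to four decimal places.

E[Y | X=x] = μ_Y + ρ(σ_Y/σ_X)(x − μ_X) for jointly normal variables.
E[Y | X=-0.8] = 10.0 + (0.07)·(4.0/1.5)·(-0.8 − (0.5)) = 10.0 + (0.18667)·(-1.3) = 9.7573.

9.7573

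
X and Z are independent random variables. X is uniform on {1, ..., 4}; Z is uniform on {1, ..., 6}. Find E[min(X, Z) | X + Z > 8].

11/3

Outcomes with X + Z > 8: (3,6), (4,5), (4,6), each with probability 1/24.
E[min(X, Z) | X + Z > 8] = (3 + 4 + 4) / 3 = 11/3.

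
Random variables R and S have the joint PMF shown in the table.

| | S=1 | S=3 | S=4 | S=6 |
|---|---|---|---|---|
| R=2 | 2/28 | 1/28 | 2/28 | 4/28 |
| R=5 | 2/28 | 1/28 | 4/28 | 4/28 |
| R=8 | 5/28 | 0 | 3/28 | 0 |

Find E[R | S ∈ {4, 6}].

76/17

P(S ∈ {4, 6}) = 17/28.
Summing R·P(R=x,S=y) over the conditioning event gives 19/7.
E[R | S ∈ {4, 6}] = (19/7) / (17/28) = 76/17.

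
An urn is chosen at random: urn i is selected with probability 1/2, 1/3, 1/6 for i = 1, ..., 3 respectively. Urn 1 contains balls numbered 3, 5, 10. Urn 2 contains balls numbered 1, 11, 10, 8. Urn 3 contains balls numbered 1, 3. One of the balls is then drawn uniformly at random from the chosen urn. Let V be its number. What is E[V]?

35/6

E[V | urn 1] = (3+5+10)/3 = 6.
E[V | urn 2] = (1+11+10+8)/4 = 15/2.
E[V | urn 3] = (1+3)/2 = 2.
E[V] = (1/2)·(6) + (1/3)·(15/2) + (1/6)·(2) = 35/6.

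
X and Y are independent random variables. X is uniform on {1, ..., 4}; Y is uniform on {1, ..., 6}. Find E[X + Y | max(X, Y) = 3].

Outcomes with max(X, Y) = 3: (1,3), (2,3), (3,1), (3,2), (3,3), each with probability 1/24.
E[X + Y | max(X, Y) = 3] = (4 + 5 + 4 + 5 + 6) / 5 = 24/5.

24/5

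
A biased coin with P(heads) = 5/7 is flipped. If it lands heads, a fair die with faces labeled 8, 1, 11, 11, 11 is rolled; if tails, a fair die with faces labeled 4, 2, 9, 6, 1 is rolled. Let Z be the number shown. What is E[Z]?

254/35

E[Z | heads] = (8+1+11+11+11)/5 = 42/5.
E[Z | tails] = (4+2+9+6+1)/5 = 22/5.
E[Z] = (5/7)·(42/5) + (2/7)·(22/5) = 254/35.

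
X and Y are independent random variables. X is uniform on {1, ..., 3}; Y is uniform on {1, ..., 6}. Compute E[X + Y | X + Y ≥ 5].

79/12

P(X + Y ≥ 5) = 2/3.
Summing (X+Y)·P(x,y) over outcomes with X + Y ≥ 5 gives 79/18.
E[X + Y | X + Y ≥ 5] = (79/18) / (2/3) = 79/12.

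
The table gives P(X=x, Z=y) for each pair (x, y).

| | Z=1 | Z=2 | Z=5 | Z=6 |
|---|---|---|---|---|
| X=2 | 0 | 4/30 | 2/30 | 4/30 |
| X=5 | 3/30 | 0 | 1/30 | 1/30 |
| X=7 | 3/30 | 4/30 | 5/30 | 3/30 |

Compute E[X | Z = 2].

P(Z = 2) = 4/15.
Σ X·P over the event = 2·(4/30) + 7·(4/30) = 6/5.
E[X | Z = 2] = (6/5) / (4/15) = 9/2.

9/2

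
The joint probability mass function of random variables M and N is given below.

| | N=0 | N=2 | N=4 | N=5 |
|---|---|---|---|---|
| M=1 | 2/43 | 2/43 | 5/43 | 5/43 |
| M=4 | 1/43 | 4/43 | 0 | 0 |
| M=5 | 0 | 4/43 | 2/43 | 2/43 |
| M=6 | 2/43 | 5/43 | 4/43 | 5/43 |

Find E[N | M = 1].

7/2

P(M = 1) = 14/43.
Σ N·P over the event = 0·(2/43) + 2·(2/43) + 4·(5/43) + 5·(5/43) = 49/43.
E[N | M = 1] = (49/43) / (14/43) = 7/2.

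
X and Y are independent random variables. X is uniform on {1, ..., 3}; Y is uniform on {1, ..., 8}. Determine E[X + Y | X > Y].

4

Outcomes with X > Y: (2,1), (3,1), (3,2), each with probability 1/24.
E[X + Y | X > Y] = (3 + 4 + 5) / 3 = 4.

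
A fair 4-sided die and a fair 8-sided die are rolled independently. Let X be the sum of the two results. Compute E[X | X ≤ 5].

P(X ≤ 5) = 5/16.
Σ over the event: 2·1/32 + 3·1/16 + 4·3/32 + 5·1/8 = 5/4.
E[X | X ≤ 5] = (5/4) / (5/16) = 4.

4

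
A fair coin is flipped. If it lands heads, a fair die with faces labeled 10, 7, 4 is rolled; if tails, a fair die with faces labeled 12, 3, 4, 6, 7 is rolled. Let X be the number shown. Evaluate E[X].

E[X | heads] = (10+7+4)/3 = 7.
E[X | tails] = (12+3+4+6+7)/5 = 32/5.
E[X] = (1/2)·(7) + (1/2)·(32/5) = 67/10.

67/10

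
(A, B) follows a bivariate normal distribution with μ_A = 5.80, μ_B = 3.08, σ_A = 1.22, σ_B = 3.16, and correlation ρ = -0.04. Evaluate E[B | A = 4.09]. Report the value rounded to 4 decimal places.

3.2572

The regression of B on A has slope ρ·σ_B/σ_A and passes through (μ_A, μ_B).
E[B | A=4.09] = 3.08 + (-0.04)·(3.16/1.22)·(4.09 − (5.80)) = 3.08 + (-0.10361)·(-1.71) = 3.2572.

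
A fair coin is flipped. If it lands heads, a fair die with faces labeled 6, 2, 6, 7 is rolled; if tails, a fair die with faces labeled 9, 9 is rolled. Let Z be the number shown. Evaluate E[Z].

57/8

E[Z | heads] = (6+2+6+7)/4 = 21/4.
E[Z | tails] = (9+9)/2 = 9.
E[Z] = (1/2)·(21/4) + (1/2)·(9) = 57/8.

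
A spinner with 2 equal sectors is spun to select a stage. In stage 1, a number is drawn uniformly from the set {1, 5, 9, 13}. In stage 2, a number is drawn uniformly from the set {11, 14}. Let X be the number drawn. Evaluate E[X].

E[X | stage 1] = (1+5+9+13)/4 = 7.
E[X | stage 2] = (11+14)/2 = 25/2.
By the law of total expectation,
E[X] = (1/2)·(7) + (1/2)·(25/2) = 39/4.

39/4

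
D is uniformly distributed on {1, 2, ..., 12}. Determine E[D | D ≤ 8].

9/2

Given D ≤ 8, D is equally likely to be any of {1, 2, 3, 4, 5, 6, 7, 8}.
E[D | D ≤ 8] = (1 + 2 + 3 + 4 + 5 + 6 + 7 + 8) / 8 = 9/2.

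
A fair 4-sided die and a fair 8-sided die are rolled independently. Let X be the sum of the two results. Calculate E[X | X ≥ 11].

34/3

P(X ≥ 11) = 3/32.
Σ over the event: 11·1/16 + 12·1/32 = 17/16.
E[X | X ≥ 11] = (17/16) / (3/32) = 34/3.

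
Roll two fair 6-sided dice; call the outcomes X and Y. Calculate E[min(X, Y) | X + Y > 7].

19/5

P(X + Y > 7) = 5/12.
Summing min(X,Y)·P(x,y) over outcomes with X + Y > 7 gives 19/12.
E[min(X, Y) | X + Y > 7] = (19/12) / (5/12) = 19/5.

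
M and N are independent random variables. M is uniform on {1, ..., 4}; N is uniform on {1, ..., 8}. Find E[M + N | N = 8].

Outcomes with N = 8: (1,8), (2,8), (3,8), (4,8), each with probability 1/32.
E[M + N | N = 8] = (9 + 10 + 11 + 12) / 4 = 21/2.

21/2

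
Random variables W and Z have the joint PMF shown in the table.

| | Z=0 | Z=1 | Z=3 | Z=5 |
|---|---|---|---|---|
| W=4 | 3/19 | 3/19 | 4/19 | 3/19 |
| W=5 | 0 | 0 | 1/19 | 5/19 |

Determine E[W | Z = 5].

P(Z = 5) = 8/19.
Σ W·P over the event = 4·(3/19) + 5·(5/19) = 37/19.
E[W | Z = 5] = (37/19) / (8/19) = 37/8.

37/8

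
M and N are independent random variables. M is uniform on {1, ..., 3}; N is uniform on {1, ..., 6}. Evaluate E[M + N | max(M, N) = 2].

10/3

P(max(M, N) = 2) = 1/6.
Summing (M+N)·P(x,y) over outcomes with max(M, N) = 2 gives 5/9.
E[M + N | max(M, N) = 2] = (5/9) / (1/6) = 10/3.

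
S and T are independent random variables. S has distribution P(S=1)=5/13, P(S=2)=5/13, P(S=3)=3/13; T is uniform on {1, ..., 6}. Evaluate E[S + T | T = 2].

P(T = 2) = 1/6.
Summing (S+T)·P(x,y) over outcomes with T = 2 gives 25/39.
E[S + T | T = 2] = (25/39) / (1/6) = 50/13.

50/13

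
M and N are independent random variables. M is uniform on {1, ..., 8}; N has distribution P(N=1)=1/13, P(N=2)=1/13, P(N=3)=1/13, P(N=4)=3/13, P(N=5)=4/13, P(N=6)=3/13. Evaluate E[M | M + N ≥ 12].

147/20

P(M + N ≥ 12) = 5/26.
Summing M·P(x,y) over outcomes with M + N ≥ 12 gives 147/104.
E[M | M + N ≥ 12] = (147/104) / (5/26) = 147/20.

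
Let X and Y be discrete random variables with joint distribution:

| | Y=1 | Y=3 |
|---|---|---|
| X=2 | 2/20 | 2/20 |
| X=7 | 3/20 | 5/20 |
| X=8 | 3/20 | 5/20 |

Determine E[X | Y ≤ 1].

49/8

P(Y ≤ 1) = 2/5.
Σ X·P over the event = 2·(2/20) + 7·(3/20) + 8·(3/20) = 49/20.
E[X | Y ≤ 1] = (49/20) / (2/5) = 49/8.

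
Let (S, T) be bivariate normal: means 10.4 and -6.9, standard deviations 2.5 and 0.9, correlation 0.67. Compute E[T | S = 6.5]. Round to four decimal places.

E[T | S=x] = μ_T + ρ(σ_T/σ_S)(x − μ_S) for jointly normal variables.
E[T | S=6.5] = -6.9 + (0.67)·(0.9/2.5)·(6.5 − (10.4)) = -6.9 + (0.2412)·(-3.9) = -7.8407.

-7.8407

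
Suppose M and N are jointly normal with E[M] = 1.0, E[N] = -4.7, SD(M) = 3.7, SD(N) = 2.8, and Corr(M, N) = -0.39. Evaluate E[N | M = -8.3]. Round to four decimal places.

The regression of N on M has slope ρ·σ_N/σ_M and passes through (μ_M, μ_N).
E[N | M=-8.3] = -4.7 + (-0.39)·(2.8/3.7)·(-8.3 − (1.0)) = -4.7 + (-0.29514)·(-9.3) = -1.9552.

-1.9552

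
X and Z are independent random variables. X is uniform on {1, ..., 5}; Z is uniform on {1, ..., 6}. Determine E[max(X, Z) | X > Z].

4

Outcomes with X > Z: (2,1), (3,1), (3,2), (4,1), (4,2), (4,3), (5,1), (5,2), (5,3), (5,4), each with probability 1/30.
E[max(X, Z) | X > Z] = (2 + 3 + 3 + 4 + 4 + 4 + 5 + 5 + 5 + 5) / 10 = 4.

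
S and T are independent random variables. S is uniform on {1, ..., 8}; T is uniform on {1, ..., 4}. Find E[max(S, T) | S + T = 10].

7

P(S + T = 10) = 3/32.
Summing max(S,T)·P(x,y) over outcomes with S + T = 10 gives 21/32.
E[max(S, T) | S + T = 10] = (21/32) / (3/32) = 7.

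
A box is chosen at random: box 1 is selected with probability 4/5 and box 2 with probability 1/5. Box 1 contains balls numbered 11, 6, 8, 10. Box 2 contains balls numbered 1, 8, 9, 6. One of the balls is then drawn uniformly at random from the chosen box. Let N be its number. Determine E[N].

41/5

E[N | box 1] = (11+6+8+10)/4 = 35/4.
E[N | box 2] = (1+8+9+6)/4 = 6.
E[N] = (4/5)·(35/4) + (1/5)·(6) = 41/5.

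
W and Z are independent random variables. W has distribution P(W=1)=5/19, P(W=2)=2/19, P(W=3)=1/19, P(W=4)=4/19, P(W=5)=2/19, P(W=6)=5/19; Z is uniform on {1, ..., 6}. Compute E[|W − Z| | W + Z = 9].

2

P(W + Z = 9) = 2/19.
Summing |W−Z|·P(x,y) over outcomes with W + Z = 9 gives 4/19.
E[|W − Z| | W + Z = 9] = (4/19) / (2/19) = 2.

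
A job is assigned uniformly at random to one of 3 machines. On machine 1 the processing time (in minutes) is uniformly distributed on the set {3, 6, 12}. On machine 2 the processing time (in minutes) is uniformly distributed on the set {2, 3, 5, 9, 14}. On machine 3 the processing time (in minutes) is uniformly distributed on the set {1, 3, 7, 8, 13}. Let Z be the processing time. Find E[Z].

E[Z | machine 1] = (3+6+12)/3 = 7.
E[Z | machine 2] = (2+3+5+9+14)/5 = 33/5.
E[Z | machine 3] = (1+3+7+8+13)/5 = 32/5.
E[Z] = (1/3)·(7) + (1/3)·(33/5) + (1/3)·(32/5) = 20/3.

20/3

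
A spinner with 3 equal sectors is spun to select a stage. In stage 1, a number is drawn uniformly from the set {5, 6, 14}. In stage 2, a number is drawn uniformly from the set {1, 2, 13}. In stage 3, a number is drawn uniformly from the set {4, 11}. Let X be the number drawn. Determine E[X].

127/18

E[X | stage 1] = (5+6+14)/3 = 25/3.
E[X | stage 2] = (1+2+13)/3 = 16/3.
E[X | stage 3] = (4+11)/2 = 15/2.
E[X] = (1/3)·(25/3) + (1/3)·(16/3) + (1/3)·(15/2) = 127/18.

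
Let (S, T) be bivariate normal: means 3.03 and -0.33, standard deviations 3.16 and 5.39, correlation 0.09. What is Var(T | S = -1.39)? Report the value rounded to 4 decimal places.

28.8168

Var(T | S=x) = (1 − ρ²)·σ_T².
Var(T | S=-1.39) = (5.39)²·(1 − (0.09)²) = 29.0521·0.9919 = 28.8168.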